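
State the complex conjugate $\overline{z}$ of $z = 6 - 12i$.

If z = a + bi, then conjugate(z) = a - bi
conjugate(6 - 12i) = 6 + 12i


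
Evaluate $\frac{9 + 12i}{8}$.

Divisor is real, so divide each part by 8:
= 9/8 + (3/2)i


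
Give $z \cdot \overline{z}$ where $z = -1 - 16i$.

z * conjugate(z) = |z|^2 = a^2 + b^2
= (-1)^2 + (-16)^2 = 257


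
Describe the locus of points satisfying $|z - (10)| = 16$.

|z - z0| = r describes a circle centered at z0 with radius r
Here z0 = 10 and r = 16
Locus: Circle centered at (10, 0) with radius 16


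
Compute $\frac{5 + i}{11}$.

Divisor is real, so divide each part by 11:
= 5/11 + (1/11)i


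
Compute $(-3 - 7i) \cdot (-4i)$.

(a1*a2 - b1*b2) + (a1*b2 + b1*a2)i
= (0 - 28) + (12 + 0)i
= -28 + 12i


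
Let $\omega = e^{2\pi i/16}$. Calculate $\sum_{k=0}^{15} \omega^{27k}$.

Let ζ = ω^27 = e^(2πi·27/16). Since 16 ∤ 27, ζ ≠ 1.
Sum = Σ_{k=0}^{15} ζ^k = (ζ^16 - 1)/(ζ - 1) = (ω^{27·16} - 1)/(ζ - 1) = (1 - 1)/(ζ - 1) = 0


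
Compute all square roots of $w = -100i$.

|w| = 100, arg(w) = 270°
Root modulus = 100^(1/2) = 10
Root arguments: θ_k = (270° + 360°k)/2 for k = 0, 1, ..., 1
Roots: -5*sqrt(2) + 5*sqrt(2)i, 5*sqrt(2) - 5*sqrt(2)i


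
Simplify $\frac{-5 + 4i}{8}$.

Divisor is real, so divide each part by 8:
= -5/8 + (1/2)i


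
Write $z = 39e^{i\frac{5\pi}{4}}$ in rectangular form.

a = r cos θ = 39 * -sqrt(2)/2 = -39*sqrt(2)/2
b = r sin θ = 39 * -sqrt(2)/2 = -39*sqrt(2)/2
z = -39*sqrt(2)/2 - (39*sqrt(2)/2)i


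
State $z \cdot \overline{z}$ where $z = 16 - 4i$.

z * conjugate(z) = |z|^2 = a^2 + b^2
= 16^2 + (-4)^2 = 272


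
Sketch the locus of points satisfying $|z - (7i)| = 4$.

|z - z0| = r describes a circle centered at z0 with radius r
Here z0 = 7i and r = 4
Locus: Circle centered at (0, 7) with radius 4


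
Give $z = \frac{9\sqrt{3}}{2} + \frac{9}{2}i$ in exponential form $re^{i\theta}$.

r = |z| = sqrt((9*sqrt(3)/2)^2 + (9/2)^2) = sqrt(243/4 + 81/4) = sqrt(81) = 9
θ = arctan(b/a) = arctan(4.5/7.7942) (quadrant-adjusted) = 30° = π/6
z = 9e^(i*π/6)


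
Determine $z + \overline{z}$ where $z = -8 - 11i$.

z + conjugate(z) = (a + bi) + (a - bi) = 2a
= 2 * (-8) = -16


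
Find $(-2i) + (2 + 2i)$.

(0 + 2) + (-2 + 2)i = 2


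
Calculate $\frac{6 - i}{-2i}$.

Multiply numerator and denominator by conjugate (2i):
= (6 - i)(2i) / (0^2 + (-2)^2)
= (2 + 12i) / 4
Divide through by 2: (1 + 6i) / 2
= 1/2 + 3i


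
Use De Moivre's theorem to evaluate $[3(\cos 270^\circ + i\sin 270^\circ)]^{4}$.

By De Moivre: z^n = r^n(cos(nθ) + i sin(nθ))
= 3^4(cos(4*270°) + i sin(4*270°))
= 81(cos 0° + i sin 0°)
= 81


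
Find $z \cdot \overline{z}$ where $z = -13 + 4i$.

z * conjugate(z) = |z|^2 = a^2 + b^2
= (-13)^2 + 4^2 = 185


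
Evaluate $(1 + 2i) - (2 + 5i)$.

(1 - 2) + (2 - 5)i = -1 - 3i


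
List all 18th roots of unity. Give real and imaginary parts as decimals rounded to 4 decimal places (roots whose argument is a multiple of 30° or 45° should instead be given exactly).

ω_k = e^(2πik/18) = cos(2πk/18) + i sin(2πk/18) for k = 0, 1, ..., 17
Roots: 1, 0.9397 + 0.3420i, 0.7660 + 0.6428i, 1/2 + (sqrt(3)/2)i, 0.1736 + 0.9848i, -0.1736 + 0.9848i, -1/2 + (sqrt(3)/2)i, -0.7660 + 0.6428i, -0.9397 + 0.3420i, -1, -0.9397 - 0.3420i, -0.7660 - 0.6428i, -1/2 - (sqrt(3)/2)i, -0.1736 - 0.9848i, 0.1736 - 0.9848i, 1/2 - (sqrt(3)/2)i, 0.7660 - 0.6428i, 0.9397 - 0.3420i


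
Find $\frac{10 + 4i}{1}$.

Divisor is real, so divide each part by 1:
= 10 + 4i


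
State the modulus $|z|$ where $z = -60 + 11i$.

|z| = sqrt(a^2 + b^2) = sqrt((-60)^2 + 11^2) = sqrt(3721) = 61


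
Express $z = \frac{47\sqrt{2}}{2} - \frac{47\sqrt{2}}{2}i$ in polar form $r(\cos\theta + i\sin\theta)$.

r = |z| = sqrt(a^2 + b^2) = sqrt((47*sqrt(2)/2)^2 + (-47*sqrt(2)/2)^2) = sqrt(2209/2 + 2209/2) = sqrt(2209) = 47
θ = arctan(b/a) = arctan(-33.234/33.234) (quadrant-adjusted) = 315°
z = 47(cos 315° + i sin 315°)


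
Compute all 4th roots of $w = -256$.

|w| = 256, arg(w) = 180°
Root modulus = 256^(1/4) = 4
Root arguments: θ_k = (180° + 360°k)/4 for k = 0, 1, ..., 3
Roots: 2*sqrt(2) + 2*sqrt(2)i, -2*sqrt(2) + 2*sqrt(2)i, -2*sqrt(2) - 2*sqrt(2)i, 2*sqrt(2) - 2*sqrt(2)i


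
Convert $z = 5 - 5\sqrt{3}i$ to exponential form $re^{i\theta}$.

r = |z| = sqrt((5)^2 + (-5*sqrt(3))^2) = sqrt(25 + 75) = sqrt(100) = 10
θ = arctan(b/a) = arctan(-8.6603/5) (quadrant-adjusted) = -60° = -π/3
z = 10e^(-i*π/3)


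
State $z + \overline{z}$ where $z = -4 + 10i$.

z + conjugate(z) = (a + bi) + (a - bi) = 2a
= 2 * (-4) = -8


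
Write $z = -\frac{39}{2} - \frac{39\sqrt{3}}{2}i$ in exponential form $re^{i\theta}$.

r = |z| = sqrt((-39/2)^2 + (-39*sqrt(3)/2)^2) = sqrt(1521/4 + 4563/4) = sqrt(1521) = 39
θ = arctan(b/a) = arctan(-33.775/-19.5) (quadrant-adjusted) = -120° = -2π/3
z = 39e^(-i*2π/3)


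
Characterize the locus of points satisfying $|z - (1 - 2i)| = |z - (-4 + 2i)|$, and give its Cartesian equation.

|z - z1| = |z - z2| means z is equidistant from z1 and z2,
i.e. the perpendicular bisector of the segment from (1, -2) to (-4, 2) (midpoint (-3/2, 0)).
With z = x + yi, square both sides:
(x - 1)^2 + (y - (-2))^2 = (x - (-4))^2 + (y - 2)^2
The x^2 and y^2 terms cancel: -10x + 8y = 20 - 5 = 15
Simplify: 10x - 8y = -15
Locus: Perpendicular bisector of the segment from (1, -2) to (-4, 2): the line 10x - 8y = -15


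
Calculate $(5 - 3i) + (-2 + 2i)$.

(5 + (-2)) + (-3 + 2)i = 3 - i


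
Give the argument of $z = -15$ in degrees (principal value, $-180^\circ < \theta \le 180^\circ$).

b = 0 and a < 0, so z lies on the negative real axis: θ = 180°


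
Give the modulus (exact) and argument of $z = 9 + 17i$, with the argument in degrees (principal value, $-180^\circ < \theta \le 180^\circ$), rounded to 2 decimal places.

|z| = sqrt(9^2 + 17^2) = sqrt(370)
arg(z) = arctan(b/a) = arctan(17/9) (quadrant-adjusted) = 62.10°


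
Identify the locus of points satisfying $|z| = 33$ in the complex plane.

|z| = 33 means sqrt(x^2 + y^2) = 33
This is a circle of radius 33 centered at the origin


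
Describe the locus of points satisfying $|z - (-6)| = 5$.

|z - z0| = r describes a circle centered at z0 with radius r
Here z0 = -6 and r = 5
Locus: Circle centered at (-6, 0) with radius 5


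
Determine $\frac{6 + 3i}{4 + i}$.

Multiply numerator and denominator by conjugate (4 - i):
= (6 + 3i)(4 - i) / (4^2 + 1^2)
= (27 + 6i) / 17
= 27/17 + (6/17)i


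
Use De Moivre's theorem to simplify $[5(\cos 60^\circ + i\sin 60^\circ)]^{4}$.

By De Moivre: z^n = r^n(cos(nθ) + i sin(nθ))
= 5^4(cos(4*60°) + i sin(4*60°))
= 625(cos 240° + i sin 240°)
= -625/2 - (625*sqrt(3)/2)i


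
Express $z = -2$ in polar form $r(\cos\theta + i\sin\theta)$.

r = |z| = sqrt(a^2 + b^2) = sqrt((-2)^2 + (0)^2) = sqrt(4 + 0) = sqrt(4) = 2
b = 0 and a < 0, so z lies on the negative real axis: θ = 180°
z = 2(cos 180° + i sin 180°)


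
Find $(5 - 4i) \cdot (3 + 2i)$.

(a1*a2 - b1*b2) + (a1*b2 + b1*a2)i
= (15 - (-8)) + (10 + (-12))i
= 23 - 2i


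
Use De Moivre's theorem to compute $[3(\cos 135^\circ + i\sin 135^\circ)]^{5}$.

By De Moivre: z^n = r^n(cos(nθ) + i sin(nθ))
= 3^5(cos(5*135°) + i sin(5*135°))
= 243(cos 315° + i sin 315°)
= 243*sqrt(2)/2 - (243*sqrt(2)/2)i


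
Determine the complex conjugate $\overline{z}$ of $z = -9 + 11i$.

If z = a + bi, then conjugate(z) = a - bi
conjugate(-9 + 11i) = -9 - 11i


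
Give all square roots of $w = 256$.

|w| = 256, arg(w) = 0°
Root modulus = 256^(1/2) = 16
Root arguments: θ_k = (0° + 360°k)/2 for k = 0, 1, ..., 1
Roots: 16, -16


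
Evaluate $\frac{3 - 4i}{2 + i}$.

Multiply numerator and denominator by conjugate (2 - i):
= (3 - 4i)(2 - i) / (2^2 + 1^2)
= (2 - 11i) / 5
= 2/5 - (11/5)i


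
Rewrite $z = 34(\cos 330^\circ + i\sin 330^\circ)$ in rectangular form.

a = r cos θ = 34 * sqrt(3)/2 = 17*sqrt(3)
b = r sin θ = 34 * -1/2 = -17
z = 17*sqrt(3) - 17i


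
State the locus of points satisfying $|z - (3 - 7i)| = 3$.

|z - z0| = r describes a circle centered at z0 with radius r
Here z0 = 3 - 7i and r = 3
Locus: Circle centered at (3, -7) with radius 3


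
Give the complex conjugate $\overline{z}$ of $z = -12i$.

If z = a + bi, then conjugate(z) = a - bi
conjugate(-12i) = 12i


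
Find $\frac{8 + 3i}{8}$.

Divisor is real, so divide each part by 8:
= 1 + (3/8)i


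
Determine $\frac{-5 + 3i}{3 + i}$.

Multiply numerator and denominator by conjugate (3 - i):
= (-5 + 3i)(3 - i) / (3^2 + 1^2)
= (-12 + 14i) / 10
Divide through by 2: (-6 + 7i) / 5
= -6/5 + (7/5)i


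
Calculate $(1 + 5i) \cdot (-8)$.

(a1*a2 - b1*b2) + (a1*b2 + b1*a2)i
= (-8 - 0) + (0 + (-40))i
= -8 - 40i


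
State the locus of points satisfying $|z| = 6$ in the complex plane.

|z| = 6 means sqrt(x^2 + y^2) = 6
This is a circle of radius 6 centered at the origin


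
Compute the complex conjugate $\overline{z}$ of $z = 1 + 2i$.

If z = a + bi, then conjugate(z) = a - bi
conjugate(1 + 2i) = 1 - 2i


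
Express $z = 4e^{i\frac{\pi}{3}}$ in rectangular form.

a = r cos θ = 4 * 1/2 = 2
b = r sin θ = 4 * sqrt(3)/2 = 2*sqrt(3)
z = 2 + 2*sqrt(3)i


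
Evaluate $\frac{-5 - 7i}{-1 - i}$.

Multiply numerator and denominator by conjugate (-1 + i):
= (-5 - 7i)(-1 + i) / ((-1)^2 + (-1)^2)
= (12 + 2i) / 2
= 6 + i


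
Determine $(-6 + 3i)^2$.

(a + bi)^2 = a^2 - b^2 + 2abi
= (-6)^2 - 3^2 + 2*(-6)*3i
= 27 - 36i


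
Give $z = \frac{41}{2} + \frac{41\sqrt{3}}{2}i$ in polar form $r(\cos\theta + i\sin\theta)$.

r = |z| = sqrt(a^2 + b^2) = sqrt((41/2)^2 + (41*sqrt(3)/2)^2) = sqrt(1681/4 + 5043/4) = sqrt(1681) = 41
θ = arctan(b/a) = arctan(35.507/20.5) (quadrant-adjusted) = 60°
z = 41(cos 60° + i sin 60°)


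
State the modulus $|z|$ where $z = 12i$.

|z| = sqrt(a^2 + b^2) = sqrt(0^2 + 12^2) = sqrt(144) = 12


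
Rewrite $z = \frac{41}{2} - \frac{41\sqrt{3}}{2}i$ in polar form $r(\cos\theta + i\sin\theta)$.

r = |z| = sqrt(a^2 + b^2) = sqrt((41/2)^2 + (-41*sqrt(3)/2)^2) = sqrt(1681/4 + 5043/4) = sqrt(1681) = 41
θ = arctan(b/a) = arctan(-35.507/20.5) (quadrant-adjusted) = 300°
z = 41(cos 300° + i sin 300°)


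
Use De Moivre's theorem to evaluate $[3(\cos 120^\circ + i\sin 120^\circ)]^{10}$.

By De Moivre: z^n = r^n(cos(nθ) + i sin(nθ))
= 3^10(cos(10*120°) + i sin(10*120°))
= 59049(cos 120° + i sin 120°)
= -59049/2 + (59049*sqrt(3)/2)i


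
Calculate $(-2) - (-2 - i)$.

(-2 - (-2)) + (0 - (-1))i = i


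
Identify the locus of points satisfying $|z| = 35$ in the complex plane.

|z| = 35 means sqrt(x^2 + y^2) = 35
This is a circle of radius 35 centered at the origin


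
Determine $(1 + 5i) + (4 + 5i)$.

(1 + 4) + (5 + 5)i = 5 + 10i


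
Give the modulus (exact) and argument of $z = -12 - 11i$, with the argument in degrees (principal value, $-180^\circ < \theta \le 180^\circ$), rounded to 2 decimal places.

|z| = sqrt((-12)^2 + (-11)^2) = sqrt(265)
arg(z) = arctan(b/a) = arctan(-11/-12) (quadrant-adjusted) = -137.49°


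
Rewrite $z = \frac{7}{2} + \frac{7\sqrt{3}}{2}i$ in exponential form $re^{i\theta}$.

r = |z| = sqrt((7/2)^2 + (7*sqrt(3)/2)^2) = sqrt(49/4 + 147/4) = sqrt(49) = 7
θ = arctan(b/a) = arctan(6.0622/3.5) (quadrant-adjusted) = 60° = π/3
z = 7e^(i*π/3)


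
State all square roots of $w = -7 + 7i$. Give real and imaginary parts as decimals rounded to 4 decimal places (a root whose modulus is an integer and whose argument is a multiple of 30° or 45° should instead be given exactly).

|w| = sqrt(98) ≈ 9.899495, arg(w) = 135°
Root modulus = sqrt(98)^(1/2) ≈ 3.146346
Root arguments: θ_k = (135° + 360°k)/2 for k = 0, 1, ..., 1
Compute each root as (root modulus)(cos θ_k + i sin θ_k) using full-precision intermediates, then round to 4 decimal places.
Roots: 1.2041 + 2.9068i, -1.2041 - 2.9068i


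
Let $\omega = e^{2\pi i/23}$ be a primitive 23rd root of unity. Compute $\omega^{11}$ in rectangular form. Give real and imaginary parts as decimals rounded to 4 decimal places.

ω^11 = e^(2πi·11/23) = e^(i·22π/23)
= cos(22π/23) + i sin(22π/23)
= -0.9907 + 0.1362i


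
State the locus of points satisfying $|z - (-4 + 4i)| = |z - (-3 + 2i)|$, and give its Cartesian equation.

|z - z1| = |z - z2| means z is equidistant from z1 and z2,
i.e. the perpendicular bisector of the segment from (-4, 4) to (-3, 2) (midpoint (-7/2, 3)).
With z = x + yi, square both sides:
(x - (-4))^2 + (y - 4)^2 = (x - (-3))^2 + (y - 2)^2
The x^2 and y^2 terms cancel: 2x + (-4)y = 13 - 32 = -19
Simplify: 2x - 4y = -19
Locus: Perpendicular bisector of the segment from (-4, 4) to (-3, 2): the line 2x - 4y = -19


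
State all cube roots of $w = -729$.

|w| = 729, arg(w) = 180°
Root modulus = 729^(1/3) = 9
Root arguments: θ_k = (180° + 360°k)/3 for k = 0, 1, ..., 2
Roots: 9/2 + (9*sqrt(3)/2)i, -9, 9/2 - (9*sqrt(3)/2)i


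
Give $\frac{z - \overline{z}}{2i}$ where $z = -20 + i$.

z - conjugate(z) = 2bi
(z - conjugate(z))/(2i) = 2bi/(2i) = b = 1


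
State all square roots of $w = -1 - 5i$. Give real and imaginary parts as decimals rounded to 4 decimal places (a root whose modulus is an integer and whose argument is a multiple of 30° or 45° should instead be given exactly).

|w| = sqrt(26) ≈ 5.099020, arg(w) ≈ 258.690068°
Root modulus = sqrt(26)^(1/2) ≈ 2.258101
Root arguments: θ_k = (arg(w) + 360°k)/2 for k = 0, 1, ..., 1
Compute each root as (root modulus)(cos θ_k + i sin θ_k) using full-precision intermediates, then round to 4 decimal places.
Roots: -1.4316 + 1.7463i, 1.4316 - 1.7463i


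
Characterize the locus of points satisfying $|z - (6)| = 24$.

|z - z0| = r describes a circle centered at z0 with radius r
Here z0 = 6 and r = 24
Locus: Circle centered at (6, 0) with radius 24


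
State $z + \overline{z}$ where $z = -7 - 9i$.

z + conjugate(z) = (a + bi) + (a - bi) = 2a
= 2 * (-7) = -14


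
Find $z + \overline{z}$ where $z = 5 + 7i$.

z + conjugate(z) = (a + bi) + (a - bi) = 2a
= 2 * 5 = 10


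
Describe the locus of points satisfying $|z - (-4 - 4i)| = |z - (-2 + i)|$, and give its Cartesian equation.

|z - z1| = |z - z2| means z is equidistant from z1 and z2,
i.e. the perpendicular bisector of the segment from (-4, -4) to (-2, 1) (midpoint (-3, -3/2)).
With z = x + yi, square both sides:
(x - (-4))^2 + (y - (-4))^2 = (x - (-2))^2 + (y - 1)^2
The x^2 and y^2 terms cancel: 4x + 10y = 5 - 32 = -27
Simplify: 4x + 10y = -27
Locus: Perpendicular bisector of the segment from (-4, -4) to (-2, 1): the line 4x + 10y = -27


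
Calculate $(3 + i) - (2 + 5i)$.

(3 - 2) + (1 - 5)i = 1 - 4i


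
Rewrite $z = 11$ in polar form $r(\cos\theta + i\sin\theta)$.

r = |z| = sqrt(a^2 + b^2) = sqrt((11)^2 + (0)^2) = sqrt(121 + 0) = sqrt(121) = 11
b = 0 and a > 0, so z lies on the positive real axis: θ = 0°
z = 11(cos 0° + i sin 0°)


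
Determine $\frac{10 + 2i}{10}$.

Divisor is real, so divide each part by 10:
= 1 + (1/5)i


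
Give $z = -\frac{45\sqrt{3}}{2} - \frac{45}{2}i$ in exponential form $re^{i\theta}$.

r = |z| = sqrt((-45*sqrt(3)/2)^2 + (-45/2)^2) = sqrt(6075/4 + 2025/4) = sqrt(2025) = 45
θ = arctan(b/a) = arctan(-22.5/-38.9711) (quadrant-adjusted) = -150° = -5π/6
z = 45e^(-i*5π/6)


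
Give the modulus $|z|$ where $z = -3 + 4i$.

|z| = sqrt(a^2 + b^2) = sqrt((-3)^2 + 4^2) = sqrt(25) = 5


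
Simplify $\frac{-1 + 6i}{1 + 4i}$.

Multiply numerator and denominator by conjugate (1 - 4i):
= (-1 + 6i)(1 - 4i) / (1^2 + 4^2)
= (23 + 10i) / 17
= 23/17 + (10/17)i


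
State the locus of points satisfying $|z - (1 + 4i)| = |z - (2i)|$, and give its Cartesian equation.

|z - z1| = |z - z2| means z is equidistant from z1 and z2,
i.e. the perpendicular bisector of the segment from (1, 4) to (0, 2) (midpoint (1/2, 3)).
With z = x + yi, square both sides:
(x - 1)^2 + (y - 4)^2 = (x - 0)^2 + (y - 2)^2
The x^2 and y^2 terms cancel: -2x + (-4)y = 4 - 17 = -13
Simplify: 2x + 4y = 13
Locus: Perpendicular bisector of the segment from (1, 4) to (0, 2): the line 2x + 4y = 13


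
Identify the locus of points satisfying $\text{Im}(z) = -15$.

Im(z) = y where z = x + yi; the equation y = -15 is satisfied by all points with that y-coordinate
Locus: Horizontal line y = -15


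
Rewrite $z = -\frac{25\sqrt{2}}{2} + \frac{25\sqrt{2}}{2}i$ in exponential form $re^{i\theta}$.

r = |z| = sqrt((-25*sqrt(2)/2)^2 + (25*sqrt(2)/2)^2) = sqrt(625/2 + 625/2) = sqrt(625) = 25
θ = arctan(b/a) = arctan(17.6777/-17.6777) (quadrant-adjusted) = 135° = 3π/4
z = 25e^(i*3π/4)


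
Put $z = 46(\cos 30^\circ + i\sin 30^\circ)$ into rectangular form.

a = r cos θ = 46 * sqrt(3)/2 = 23*sqrt(3)
b = r sin θ = 46 * 1/2 = 23
z = 23*sqrt(3) + 23i


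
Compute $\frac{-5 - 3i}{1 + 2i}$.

Multiply numerator and denominator by conjugate (1 - 2i):
= (-5 - 3i)(1 - 2i) / (1^2 + 2^2)
= (-11 + 7i) / 5
= -11/5 + (7/5)i


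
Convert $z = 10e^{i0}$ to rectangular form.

a = r cos θ = 10 * 1 = 10
b = r sin θ = 10 * 0 = 0
z = 10


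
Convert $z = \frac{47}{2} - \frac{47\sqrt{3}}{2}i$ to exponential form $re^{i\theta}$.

r = |z| = sqrt((47/2)^2 + (-47*sqrt(3)/2)^2) = sqrt(2209/4 + 6627/4) = sqrt(2209) = 47
θ = arctan(b/a) = arctan(-40.7032/23.5) (quadrant-adjusted) = -60° = -π/3
z = 47e^(-i*π/3)


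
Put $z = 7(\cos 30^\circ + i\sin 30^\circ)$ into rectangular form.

a = r cos θ = 7 * sqrt(3)/2 = 7*sqrt(3)/2
b = r sin θ = 7 * 1/2 = 7/2
z = 7*sqrt(3)/2 + (7/2)i


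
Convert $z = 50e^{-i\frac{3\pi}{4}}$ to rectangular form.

a = r cos θ = 50 * -sqrt(2)/2 = -25*sqrt(2)
b = r sin θ = 50 * -sqrt(2)/2 = -25*sqrt(2)
z = -25*sqrt(2) - 25*sqrt(2)i


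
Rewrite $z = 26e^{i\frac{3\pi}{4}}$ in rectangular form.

a = r cos θ = 26 * -sqrt(2)/2 = -13*sqrt(2)
b = r sin θ = 26 * sqrt(2)/2 = 13*sqrt(2)
z = -13*sqrt(2) + 13*sqrt(2)i


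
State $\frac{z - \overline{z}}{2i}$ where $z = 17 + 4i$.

z - conjugate(z) = 2bi
(z - conjugate(z))/(2i) = 2bi/(2i) = b = 4


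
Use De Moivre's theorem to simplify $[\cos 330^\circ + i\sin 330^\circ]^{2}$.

By De Moivre: z^n = r^n(cos(nθ) + i sin(nθ))
= 1^2(cos(2*330°) + i sin(2*330°))
= 1(cos 300° + i sin 300°)
= 1/2 - (sqrt(3)/2)i


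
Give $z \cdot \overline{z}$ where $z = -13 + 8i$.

z * conjugate(z) = |z|^2 = a^2 + b^2
= (-13)^2 + 8^2 = 233


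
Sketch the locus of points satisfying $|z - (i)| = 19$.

|z - z0| = r describes a circle centered at z0 with radius r
Here z0 = i and r = 19
Locus: Circle centered at (0, 1) with radius 19


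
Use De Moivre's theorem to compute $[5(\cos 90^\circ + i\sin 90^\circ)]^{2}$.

By De Moivre: z^n = r^n(cos(nθ) + i sin(nθ))
= 5^2(cos(2*90°) + i sin(2*90°))
= 25(cos 180° + i sin 180°)
= -25


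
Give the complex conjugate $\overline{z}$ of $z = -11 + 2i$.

If z = a + bi, then conjugate(z) = a - bi
conjugate(-11 + 2i) = -11 - 2i


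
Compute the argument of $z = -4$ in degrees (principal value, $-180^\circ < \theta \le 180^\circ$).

b = 0 and a < 0, so z lies on the negative real axis: θ = 180°


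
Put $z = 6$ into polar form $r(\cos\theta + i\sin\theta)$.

r = |z| = sqrt(a^2 + b^2) = sqrt((6)^2 + (0)^2) = sqrt(36 + 0) = sqrt(36) = 6
b = 0 and a > 0, so z lies on the positive real axis: θ = 0°
z = 6(cos 0° + i sin 0°)


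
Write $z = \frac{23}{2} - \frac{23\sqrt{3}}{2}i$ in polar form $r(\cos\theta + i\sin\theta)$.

r = |z| = sqrt(a^2 + b^2) = sqrt((23/2)^2 + (-23*sqrt(3)/2)^2) = sqrt(529/4 + 1587/4) = sqrt(529) = 23
θ = arctan(b/a) = arctan(-19.9186/11.5) (quadrant-adjusted) = 300°
z = 23(cos 300° + i sin 300°)


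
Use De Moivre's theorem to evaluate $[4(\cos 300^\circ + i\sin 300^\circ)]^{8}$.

By De Moivre: z^n = r^n(cos(nθ) + i sin(nθ))
= 4^8(cos(8*300°) + i sin(8*300°))
= 65536(cos 240° + i sin 240°)
= -32768 - 32768*sqrt(3)i


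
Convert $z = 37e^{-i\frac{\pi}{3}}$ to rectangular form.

a = r cos θ = 37 * 1/2 = 37/2
b = r sin θ = 37 * -sqrt(3)/2 = -37*sqrt(3)/2
z = 37/2 - (37*sqrt(3)/2)i


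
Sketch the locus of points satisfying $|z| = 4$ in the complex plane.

|z| = 4 means sqrt(x^2 + y^2) = 4
This is a circle of radius 4 centered at the origin


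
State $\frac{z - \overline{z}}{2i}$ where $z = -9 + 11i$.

z - conjugate(z) = 2bi
(z - conjugate(z))/(2i) = 2bi/(2i) = b = 11


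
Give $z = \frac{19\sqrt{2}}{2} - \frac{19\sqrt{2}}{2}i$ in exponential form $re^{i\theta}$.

r = |z| = sqrt((19*sqrt(2)/2)^2 + (-19*sqrt(2)/2)^2) = sqrt(361/2 + 361/2) = sqrt(361) = 19
θ = arctan(b/a) = arctan(-13.435/13.435) (quadrant-adjusted) = -45° = -π/4
z = 19e^(-i*π/4)


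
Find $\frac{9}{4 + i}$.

Multiply numerator and denominator by conjugate (4 - i):
= (9)(4 - i) / (4^2 + 1^2)
= (36 - 9i) / 17
= 36/17 - (9/17)i


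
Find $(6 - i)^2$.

(a + bi)^2 = a^2 - b^2 + 2abi
= 6^2 - (-1)^2 + 2*6*(-1)i
= 35 - 12i


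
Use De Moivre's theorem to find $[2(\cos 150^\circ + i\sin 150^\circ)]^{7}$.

By De Moivre: z^n = r^n(cos(nθ) + i sin(nθ))
= 2^7(cos(7*150°) + i sin(7*150°))
= 128(cos 330° + i sin 330°)
= 64*sqrt(3) - 64i


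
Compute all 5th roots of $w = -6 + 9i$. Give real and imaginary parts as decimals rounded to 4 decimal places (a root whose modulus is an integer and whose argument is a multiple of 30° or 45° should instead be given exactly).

|w| = sqrt(117) ≈ 10.816654, arg(w) ≈ 123.690068°
Root modulus = sqrt(117)^(1/5) ≈ 1.609973
Root arguments: θ_k = (arg(w) + 360°k)/5 for k = 0, 1, ..., 4
Compute each root as (root modulus)(cos θ_k + i sin θ_k) using full-precision intermediates, then round to 4 decimal places.
Roots: 1.4622 + 0.6737i, -0.1889 + 1.5989i, -1.5790 + 0.3144i, -0.7870 - 1.4045i, 1.0926 - 1.1825i


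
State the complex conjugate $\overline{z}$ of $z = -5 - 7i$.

If z = a + bi, then conjugate(z) = a - bi
conjugate(-5 - 7i) = -5 + 7i


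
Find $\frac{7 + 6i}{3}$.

Divisor is real, so divide each part by 3:
= 7/3 + 2i


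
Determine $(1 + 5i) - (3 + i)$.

(1 - 3) + (5 - 1)i = -2 + 4i


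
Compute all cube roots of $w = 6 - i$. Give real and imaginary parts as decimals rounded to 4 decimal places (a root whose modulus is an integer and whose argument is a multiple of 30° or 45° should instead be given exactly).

|w| = sqrt(37) ≈ 6.082763, arg(w) ≈ 350.537678°
Root modulus = sqrt(37)^(1/3) ≈ 1.825437
Root arguments: θ_k = (arg(w) + 360°k)/3 for k = 0, 1, ..., 2
Compute each root as (root modulus)(cos θ_k + i sin θ_k) using full-precision intermediates, then round to 4 decimal places.
Roots: -0.8244 + 1.6287i, -0.9983 - 1.5283i, 1.8227 - 0.1004i


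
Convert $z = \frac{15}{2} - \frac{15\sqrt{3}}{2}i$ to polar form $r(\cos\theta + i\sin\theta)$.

r = |z| = sqrt(a^2 + b^2) = sqrt((15/2)^2 + (-15*sqrt(3)/2)^2) = sqrt(225/4 + 675/4) = sqrt(225) = 15
θ = arctan(b/a) = arctan(-12.9904/7.5) (quadrant-adjusted) = 300°
z = 15(cos 300° + i sin 300°)


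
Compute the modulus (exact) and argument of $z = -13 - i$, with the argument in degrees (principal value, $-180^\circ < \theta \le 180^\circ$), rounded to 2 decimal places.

|z| = sqrt((-13)^2 + (-1)^2) = sqrt(170)
arg(z) = arctan(b/a) = arctan(-1/-13) (quadrant-adjusted) = -175.60°


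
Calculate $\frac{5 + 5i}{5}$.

Divisor is real, so divide each part by 5:
= 1 + i


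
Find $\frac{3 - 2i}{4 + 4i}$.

Multiply numerator and denominator by conjugate (4 - 4i):
= (3 - 2i)(4 - 4i) / (4^2 + 4^2)
= (4 - 20i) / 32
Divide through by 4: (1 - 5i) / 8
= 1/8 - (5/8)i


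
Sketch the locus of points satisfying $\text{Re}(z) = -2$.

Re(z) = x where z = x + yi; the equation x = -2 is satisfied by all points with that x-coordinate
Locus: Vertical line x = -2


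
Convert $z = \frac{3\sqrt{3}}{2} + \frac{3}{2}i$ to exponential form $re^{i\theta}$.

r = |z| = sqrt((3*sqrt(3)/2)^2 + (3/2)^2) = sqrt(27/4 + 9/4) = sqrt(9) = 3
θ = arctan(b/a) = arctan(1.5/2.5981) (quadrant-adjusted) = 30° = π/6
z = 3e^(i*π/6)


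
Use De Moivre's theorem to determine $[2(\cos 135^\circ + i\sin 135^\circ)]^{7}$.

By De Moivre: z^n = r^n(cos(nθ) + i sin(nθ))
= 2^7(cos(7*135°) + i sin(7*135°))
= 128(cos 225° + i sin 225°)
= -64*sqrt(2) - 64*sqrt(2)i


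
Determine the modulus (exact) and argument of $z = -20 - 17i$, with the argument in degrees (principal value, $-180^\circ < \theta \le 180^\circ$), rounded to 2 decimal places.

|z| = sqrt((-20)^2 + (-17)^2) = sqrt(689)
arg(z) = arctan(b/a) = arctan(-17/-20) (quadrant-adjusted) = -139.64°


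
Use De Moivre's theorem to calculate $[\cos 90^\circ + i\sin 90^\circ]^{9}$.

By De Moivre: z^n = r^n(cos(nθ) + i sin(nθ))
= 1^9(cos(9*90°) + i sin(9*90°))
= 1(cos 90° + i sin 90°)
= i


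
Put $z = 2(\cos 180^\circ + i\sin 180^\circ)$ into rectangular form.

a = r cos θ = 2 * -1 = -2
b = r sin θ = 2 * 0 = 0
z = -2


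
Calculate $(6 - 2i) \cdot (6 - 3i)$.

(a1*a2 - b1*b2) + (a1*b2 + b1*a2)i
= (36 - 6) + (-18 + (-12))i
= 30 - 30i


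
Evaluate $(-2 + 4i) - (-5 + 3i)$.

(-2 - (-5)) + (4 - 3)i = 3 + i


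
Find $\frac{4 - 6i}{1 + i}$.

Multiply numerator and denominator by conjugate (1 - i):
= (4 - 6i)(1 - i) / (1^2 + 1^2)
= (-2 - 10i) / 2
= -1 - 5i


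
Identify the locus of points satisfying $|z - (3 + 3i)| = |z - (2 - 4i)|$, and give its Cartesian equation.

|z - z1| = |z - z2| means z is equidistant from z1 and z2,
i.e. the perpendicular bisector of the segment from (3, 3) to (2, -4) (midpoint (5/2, -1/2)).
With z = x + yi, square both sides:
(x - 3)^2 + (y - 3)^2 = (x - 2)^2 + (y - (-4))^2
The x^2 and y^2 terms cancel: -2x + (-14)y = 20 - 18 = 2
Simplify: x + 7y = -1
Locus: Perpendicular bisector of the segment from (3, 3) to (2, -4): the line x + 7y = -1


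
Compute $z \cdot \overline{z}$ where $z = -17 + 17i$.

z * conjugate(z) = |z|^2 = a^2 + b^2
= (-17)^2 + 17^2 = 578


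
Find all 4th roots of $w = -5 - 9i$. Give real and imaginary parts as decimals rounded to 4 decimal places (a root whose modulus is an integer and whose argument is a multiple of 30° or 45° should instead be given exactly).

|w| = sqrt(106) ≈ 10.295630, arg(w) ≈ 240.945396°
Root modulus = sqrt(106)^(1/4) ≈ 1.791279
Root arguments: θ_k = (arg(w) + 360°k)/4 for k = 0, 1, ..., 3
Compute each root as (root modulus)(cos θ_k + i sin θ_k) using full-precision intermediates, then round to 4 decimal places.
Roots: 0.8892 + 1.5550i, -1.5550 + 0.8892i, -0.8892 - 1.5550i, 1.5550 - 0.8892i


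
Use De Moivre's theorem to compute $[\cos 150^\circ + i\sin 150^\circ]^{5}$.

By De Moivre: z^n = r^n(cos(nθ) + i sin(nθ))
= 1^5(cos(5*150°) + i sin(5*150°))
= 1(cos 30° + i sin 30°)
= sqrt(3)/2 + (1/2)i


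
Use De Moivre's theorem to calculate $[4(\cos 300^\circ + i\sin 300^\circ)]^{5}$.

By De Moivre: z^n = r^n(cos(nθ) + i sin(nθ))
= 4^5(cos(5*300°) + i sin(5*300°))
= 1024(cos 60° + i sin 60°)
= 512 + 512*sqrt(3)i


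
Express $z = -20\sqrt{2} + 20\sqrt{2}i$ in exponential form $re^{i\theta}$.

r = |z| = sqrt((-20*sqrt(2))^2 + (20*sqrt(2))^2) = sqrt(800 + 800) = sqrt(1600) = 40
θ = arctan(b/a) = arctan(28.2843/-28.2843) (quadrant-adjusted) = 135° = 3π/4
z = 40e^(i*3π/4)


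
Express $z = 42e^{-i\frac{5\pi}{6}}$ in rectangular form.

a = r cos θ = 42 * -sqrt(3)/2 = -21*sqrt(3)
b = r sin θ = 42 * -1/2 = -21
z = -21*sqrt(3) - 21i


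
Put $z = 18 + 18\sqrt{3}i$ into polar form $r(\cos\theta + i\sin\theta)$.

r = |z| = sqrt(a^2 + b^2) = sqrt((18)^2 + (18*sqrt(3))^2) = sqrt(324 + 972) = sqrt(1296) = 36
θ = arctan(b/a) = arctan(31.1769/18) (quadrant-adjusted) = 60°
z = 36(cos 60° + i sin 60°)


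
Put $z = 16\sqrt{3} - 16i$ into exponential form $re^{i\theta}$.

r = |z| = sqrt((16*sqrt(3))^2 + (-16)^2) = sqrt(768 + 256) = sqrt(1024) = 32
θ = arctan(b/a) = arctan(-16/27.7128) (quadrant-adjusted) = -30° = -π/6
z = 32e^(-i*π/6)


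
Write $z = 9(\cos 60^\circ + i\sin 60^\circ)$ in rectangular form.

a = r cos θ = 9 * 1/2 = 9/2
b = r sin θ = 9 * sqrt(3)/2 = 9*sqrt(3)/2
z = 9/2 + (9*sqrt(3)/2)i


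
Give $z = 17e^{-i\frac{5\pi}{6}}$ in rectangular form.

a = r cos θ = 17 * -sqrt(3)/2 = -17*sqrt(3)/2
b = r sin θ = 17 * -1/2 = -17/2
z = -17*sqrt(3)/2 - (17/2)i


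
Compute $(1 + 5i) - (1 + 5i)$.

(1 - 1) + (5 - 5)i = 0


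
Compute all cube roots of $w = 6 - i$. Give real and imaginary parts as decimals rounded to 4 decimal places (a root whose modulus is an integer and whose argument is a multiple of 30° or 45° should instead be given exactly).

|w| = sqrt(37) ≈ 6.082763, arg(w) ≈ 350.537678°
Root modulus = sqrt(37)^(1/3) ≈ 1.825437
Root arguments: θ_k = (arg(w) + 360°k)/3 for k = 0, 1, ..., 2
Compute each root as (root modulus)(cos θ_k + i sin θ_k) using full-precision intermediates, then round to 4 decimal places.
Roots: -0.8244 + 1.6287i, -0.9983 - 1.5283i, 1.8227 - 0.1004i


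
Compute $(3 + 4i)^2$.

(a + bi)^2 = a^2 - b^2 + 2abi
= 3^2 - 4^2 + 2*3*4i
= -7 + 24i


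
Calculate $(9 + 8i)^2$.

(a + bi)^2 = a^2 - b^2 + 2abi
= 9^2 - 8^2 + 2*9*8i
= 17 + 144i


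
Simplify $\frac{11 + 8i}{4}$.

Divisor is real, so divide each part by 4:
= 11/4 + 2i


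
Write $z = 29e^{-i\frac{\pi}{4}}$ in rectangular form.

a = r cos θ = 29 * sqrt(2)/2 = 29*sqrt(2)/2
b = r sin θ = 29 * -sqrt(2)/2 = -29*sqrt(2)/2
z = 29*sqrt(2)/2 - (29*sqrt(2)/2)i


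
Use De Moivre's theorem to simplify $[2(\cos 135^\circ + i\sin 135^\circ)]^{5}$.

By De Moivre: z^n = r^n(cos(nθ) + i sin(nθ))
= 2^5(cos(5*135°) + i sin(5*135°))
= 32(cos 315° + i sin 315°)
= 16*sqrt(2) - 16*sqrt(2)i


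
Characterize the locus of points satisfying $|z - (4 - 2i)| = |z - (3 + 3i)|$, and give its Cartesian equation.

|z - z1| = |z - z2| means z is equidistant from z1 and z2,
i.e. the perpendicular bisector of the segment from (4, -2) to (3, 3) (midpoint (7/2, 1/2)).
With z = x + yi, square both sides:
(x - 4)^2 + (y - (-2))^2 = (x - 3)^2 + (y - 3)^2
The x^2 and y^2 terms cancel: -2x + 10y = 18 - 20 = -2
Simplify: x - 5y = 1
Locus: Perpendicular bisector of the segment from (4, -2) to (3, 3): the line x - 5y = 1


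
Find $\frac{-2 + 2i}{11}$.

Divisor is real, so divide each part by 11:
= -2/11 + (2/11)i


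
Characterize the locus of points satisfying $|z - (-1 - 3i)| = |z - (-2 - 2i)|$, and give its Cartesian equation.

|z - z1| = |z - z2| means z is equidistant from z1 and z2,
i.e. the perpendicular bisector of the segment from (-1, -3) to (-2, -2) (midpoint (-3/2, -5/2)).
With z = x + yi, square both sides:
(x - (-1))^2 + (y - (-3))^2 = (x - (-2))^2 + (y - (-2))^2
The x^2 and y^2 terms cancel: -2x + 2y = 8 - 10 = -2
Simplify: x - y = 1
Locus: Perpendicular bisector of the segment from (-1, -3) to (-2, -2): the line x - y = 1


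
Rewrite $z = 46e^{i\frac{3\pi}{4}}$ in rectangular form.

a = r cos θ = 46 * -sqrt(2)/2 = -23*sqrt(2)
b = r sin θ = 46 * sqrt(2)/2 = 23*sqrt(2)
z = -23*sqrt(2) + 23*sqrt(2)i


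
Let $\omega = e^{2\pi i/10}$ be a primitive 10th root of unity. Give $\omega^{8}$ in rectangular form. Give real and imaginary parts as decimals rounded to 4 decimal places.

ω^8 = e^(2πi·8/10) = e^(i·8π/5)
= cos(8π/5) + i sin(8π/5)
= 0.3090 - 0.9511i


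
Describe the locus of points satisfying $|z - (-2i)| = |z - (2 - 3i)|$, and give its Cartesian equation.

|z - z1| = |z - z2| means z is equidistant from z1 and z2,
i.e. the perpendicular bisector of the segment from (0, -2) to (2, -3) (midpoint (1, -5/2)).
With z = x + yi, square both sides:
(x - 0)^2 + (y - (-2))^2 = (x - 2)^2 + (y - (-3))^2
The x^2 and y^2 terms cancel: 4x + (-2)y = 13 - 4 = 9
Simplify: 4x - 2y = 9
Locus: Perpendicular bisector of the segment from (0, -2) to (2, -3): the line 4x - 2y = 9


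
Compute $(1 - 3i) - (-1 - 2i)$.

(1 - (-1)) + (-3 - (-2))i = 2 - i


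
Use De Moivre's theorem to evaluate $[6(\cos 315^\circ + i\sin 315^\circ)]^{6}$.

By De Moivre: z^n = r^n(cos(nθ) + i sin(nθ))
= 6^6(cos(6*315°) + i sin(6*315°))
= 46656(cos 90° + i sin 90°)
= 46656i


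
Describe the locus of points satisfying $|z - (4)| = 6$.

|z - z0| = r describes a circle centered at z0 with radius r
Here z0 = 4 and r = 6
Locus: Circle centered at (4, 0) with radius 6


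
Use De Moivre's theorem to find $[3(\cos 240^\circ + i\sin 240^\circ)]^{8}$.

By De Moivre: z^n = r^n(cos(nθ) + i sin(nθ))
= 3^8(cos(8*240°) + i sin(8*240°))
= 6561(cos 120° + i sin 120°)
= -6561/2 + (6561*sqrt(3)/2)i


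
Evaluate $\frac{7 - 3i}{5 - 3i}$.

Multiply numerator and denominator by conjugate (5 + 3i):
= (7 - 3i)(5 + 3i) / (5^2 + (-3)^2)
= (44 + 6i) / 34
Divide through by 2: (22 + 3i) / 17
= 22/17 + (3/17)i


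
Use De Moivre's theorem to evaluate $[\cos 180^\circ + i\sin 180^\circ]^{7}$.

By De Moivre: z^n = r^n(cos(nθ) + i sin(nθ))
= 1^7(cos(7*180°) + i sin(7*180°))
= 1(cos 180° + i sin 180°)
= -1


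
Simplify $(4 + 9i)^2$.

(a + bi)^2 = a^2 - b^2 + 2abi
= 4^2 - 9^2 + 2*4*9i
= -65 + 72i


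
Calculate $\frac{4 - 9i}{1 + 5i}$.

Multiply numerator and denominator by conjugate (1 - 5i):
= (4 - 9i)(1 - 5i) / (1^2 + 5^2)
= (-41 - 29i) / 26
= -41/26 - (29/26)i


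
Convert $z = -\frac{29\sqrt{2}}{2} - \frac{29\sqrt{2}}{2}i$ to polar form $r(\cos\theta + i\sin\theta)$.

r = |z| = sqrt(a^2 + b^2) = sqrt((-29*sqrt(2)/2)^2 + (-29*sqrt(2)/2)^2) = sqrt(841/2 + 841/2) = sqrt(841) = 29
θ = arctan(b/a) = arctan(-20.5061/-20.5061) (quadrant-adjusted) = 225°
z = 29(cos 225° + i sin 225°)


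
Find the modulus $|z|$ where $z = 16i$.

|z| = sqrt(a^2 + b^2) = sqrt(0^2 + 16^2) = sqrt(256) = 16


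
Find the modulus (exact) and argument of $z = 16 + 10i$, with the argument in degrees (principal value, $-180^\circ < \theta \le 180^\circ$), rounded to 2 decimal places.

|z| = sqrt(16^2 + 10^2) = sqrt(356)
arg(z) = arctan(b/a) = arctan(10/16) (quadrant-adjusted) = 32.01°


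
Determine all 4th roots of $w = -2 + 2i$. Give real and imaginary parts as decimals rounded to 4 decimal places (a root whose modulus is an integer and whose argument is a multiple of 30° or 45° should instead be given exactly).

|w| = sqrt(8) ≈ 2.828427, arg(w) = 135°
Root modulus = sqrt(8)^(1/4) ≈ 1.296840
Root arguments: θ_k = (135° + 360°k)/4 for k = 0, 1, ..., 3
Compute each root as (root modulus)(cos θ_k + i sin θ_k) using full-precision intermediates, then round to 4 decimal places.
Roots: 1.0783 + 0.7205i, -0.7205 + 1.0783i, -1.0783 - 0.7205i, 0.7205 - 1.0783i


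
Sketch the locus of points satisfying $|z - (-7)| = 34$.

|z - z0| = r describes a circle centered at z0 with radius r
Here z0 = -7 and r = 34
Locus: Circle centered at (-7, 0) with radius 34


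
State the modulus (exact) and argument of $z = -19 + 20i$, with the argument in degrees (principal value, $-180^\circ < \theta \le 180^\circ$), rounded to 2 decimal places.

|z| = sqrt((-19)^2 + 20^2) = sqrt(761)
arg(z) = arctan(b/a) = arctan(20/-19) (quadrant-adjusted) = 133.53°


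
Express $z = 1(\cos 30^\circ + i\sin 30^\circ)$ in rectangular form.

a = r cos θ = 1 * sqrt(3)/2 = sqrt(3)/2
b = r sin θ = 1 * 1/2 = 1/2
z = sqrt(3)/2 + (1/2)i


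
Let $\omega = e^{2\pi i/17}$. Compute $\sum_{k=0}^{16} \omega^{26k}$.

Let ζ = ω^26 = e^(2πi·26/17). Since 17 ∤ 26, ζ ≠ 1.
Sum = Σ_{k=0}^{16} ζ^k = (ζ^17 - 1)/(ζ - 1) = (ω^{26·17} - 1)/(ζ - 1) = (1 - 1)/(ζ - 1) = 0


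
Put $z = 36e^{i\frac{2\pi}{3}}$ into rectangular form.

a = r cos θ = 36 * -1/2 = -18
b = r sin θ = 36 * sqrt(3)/2 = 18*sqrt(3)
z = -18 + 18*sqrt(3)i


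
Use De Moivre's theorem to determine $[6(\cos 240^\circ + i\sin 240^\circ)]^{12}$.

By De Moivre: z^n = r^n(cos(nθ) + i sin(nθ))
= 6^12(cos(12*240°) + i sin(12*240°))
= 2176782336(cos 0° + i sin 0°)
= 2176782336


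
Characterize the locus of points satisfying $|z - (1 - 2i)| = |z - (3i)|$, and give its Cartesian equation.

|z - z1| = |z - z2| means z is equidistant from z1 and z2,
i.e. the perpendicular bisector of the segment from (1, -2) to (0, 3) (midpoint (1/2, 1/2)).
With z = x + yi, square both sides:
(x - 1)^2 + (y - (-2))^2 = (x - 0)^2 + (y - 3)^2
The x^2 and y^2 terms cancel: -2x + 10y = 9 - 5 = 4
Simplify: x - 5y = -2
Locus: Perpendicular bisector of the segment from (1, -2) to (0, 3): the line x - 5y = -2


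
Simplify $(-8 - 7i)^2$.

(a + bi)^2 = a^2 - b^2 + 2abi
= (-8)^2 - (-7)^2 + 2*(-8)*(-7)i
= 15 + 112i


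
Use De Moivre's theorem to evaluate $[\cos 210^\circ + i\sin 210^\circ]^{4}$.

By De Moivre: z^n = r^n(cos(nθ) + i sin(nθ))
= 1^4(cos(4*210°) + i sin(4*210°))
= 1(cos 120° + i sin 120°)
= -1/2 + (sqrt(3)/2)i


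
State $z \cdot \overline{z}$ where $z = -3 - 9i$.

z * conjugate(z) = |z|^2 = a^2 + b^2
= (-3)^2 + (-9)^2 = 90


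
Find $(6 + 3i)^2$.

(a + bi)^2 = a^2 - b^2 + 2abi
= 6^2 - 3^2 + 2*6*3i
= 27 + 36i


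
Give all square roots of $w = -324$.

|w| = 324, arg(w) = 180°
Root modulus = 324^(1/2) = 18
Root arguments: θ_k = (180° + 360°k)/2 for k = 0, 1, ..., 1
Roots: 18i, -18i


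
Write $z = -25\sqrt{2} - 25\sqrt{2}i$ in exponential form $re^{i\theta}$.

r = |z| = sqrt((-25*sqrt(2))^2 + (-25*sqrt(2))^2) = sqrt(1250 + 1250) = sqrt(2500) = 50
θ = arctan(b/a) = arctan(-35.3553/-35.3553) (quadrant-adjusted) = 225° = 5π/4
z = 50e^(i*5π/4)


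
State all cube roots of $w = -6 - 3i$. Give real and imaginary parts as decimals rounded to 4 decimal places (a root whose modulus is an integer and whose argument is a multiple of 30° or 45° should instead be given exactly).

|w| = sqrt(45) ≈ 6.708204, arg(w) ≈ 206.565051°
Root modulus = sqrt(45)^(1/3) ≈ 1.885973
Root arguments: θ_k = (arg(w) + 360°k)/3 for k = 0, 1, ..., 2
Compute each root as (root modulus)(cos θ_k + i sin θ_k) using full-precision intermediates, then round to 4 decimal places.
Roots: 0.6803 + 1.7590i, -1.8635 - 0.2903i, 1.1832 - 1.4687i


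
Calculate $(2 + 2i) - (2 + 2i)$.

(2 - 2) + (2 - 2)i = 0


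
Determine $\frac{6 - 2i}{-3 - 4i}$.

Multiply numerator and denominator by conjugate (-3 + 4i):
= (6 - 2i)(-3 + 4i) / ((-3)^2 + (-4)^2)
= (-10 + 30i) / 25
Divide through by 5: (-2 + 6i) / 5
= -2/5 + (6/5)i


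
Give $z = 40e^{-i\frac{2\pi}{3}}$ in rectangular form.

a = r cos θ = 40 * -1/2 = -20
b = r sin θ = 40 * -sqrt(3)/2 = -20*sqrt(3)
z = -20 - 20*sqrt(3)i


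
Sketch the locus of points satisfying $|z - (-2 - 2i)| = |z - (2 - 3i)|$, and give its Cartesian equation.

|z - z1| = |z - z2| means z is equidistant from z1 and z2,
i.e. the perpendicular bisector of the segment from (-2, -2) to (2, -3) (midpoint (0, -5/2)).
With z = x + yi, square both sides:
(x - (-2))^2 + (y - (-2))^2 = (x - 2)^2 + (y - (-3))^2
The x^2 and y^2 terms cancel: 8x + (-2)y = 13 - 8 = 5
Simplify: 8x - 2y = 5
Locus: Perpendicular bisector of the segment from (-2, -2) to (2, -3): the line 8x - 2y = 5


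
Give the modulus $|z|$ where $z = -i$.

|z| = sqrt(a^2 + b^2) = sqrt(0^2 + (-1)^2) = sqrt(1) = 1


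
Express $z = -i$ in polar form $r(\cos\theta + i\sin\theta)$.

r = |z| = sqrt(a^2 + b^2) = sqrt((0)^2 + (-1)^2) = sqrt(0 + 1) = sqrt(1) = 1
a = 0 and b < 0, so z lies on the negative imaginary axis: θ = 270°
z = 1(cos 270° + i sin 270°)


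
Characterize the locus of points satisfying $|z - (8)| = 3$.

|z - z0| = r describes a circle centered at z0 with radius r
Here z0 = 8 and r = 3
Locus: Circle centered at (8, 0) with radius 3


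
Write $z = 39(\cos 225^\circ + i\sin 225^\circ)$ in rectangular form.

a = r cos θ = 39 * -sqrt(2)/2 = -39*sqrt(2)/2
b = r sin θ = 39 * -sqrt(2)/2 = -39*sqrt(2)/2
z = -39*sqrt(2)/2 - (39*sqrt(2)/2)i
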